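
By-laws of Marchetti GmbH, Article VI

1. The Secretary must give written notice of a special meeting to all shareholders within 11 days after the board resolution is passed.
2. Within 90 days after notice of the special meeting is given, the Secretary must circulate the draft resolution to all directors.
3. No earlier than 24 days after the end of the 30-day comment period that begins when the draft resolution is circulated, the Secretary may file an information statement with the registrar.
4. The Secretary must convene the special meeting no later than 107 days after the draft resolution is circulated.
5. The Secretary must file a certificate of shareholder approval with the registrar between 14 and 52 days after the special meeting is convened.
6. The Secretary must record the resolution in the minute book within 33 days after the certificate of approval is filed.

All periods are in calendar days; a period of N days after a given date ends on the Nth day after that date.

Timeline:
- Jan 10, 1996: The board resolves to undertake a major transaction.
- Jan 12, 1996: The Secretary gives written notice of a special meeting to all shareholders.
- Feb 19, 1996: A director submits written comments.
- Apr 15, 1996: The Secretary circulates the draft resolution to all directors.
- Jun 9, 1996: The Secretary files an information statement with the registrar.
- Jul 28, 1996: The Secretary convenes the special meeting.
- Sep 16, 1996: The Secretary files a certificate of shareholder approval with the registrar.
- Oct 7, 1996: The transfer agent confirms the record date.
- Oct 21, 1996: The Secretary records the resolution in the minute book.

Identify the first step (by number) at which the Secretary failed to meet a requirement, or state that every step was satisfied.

Step 2

Step 1: 11 days after Jan 10, 1996 (when the board resolution is passed) is Jan 21, 1996; Jan 12, 1996 is within that limit.
Step 2: 90 days after Jan 12, 1996 (when notice of the special meeting is given) is Apr 11, 1996; not done until Apr 15, 1996, 4 days after the deadline.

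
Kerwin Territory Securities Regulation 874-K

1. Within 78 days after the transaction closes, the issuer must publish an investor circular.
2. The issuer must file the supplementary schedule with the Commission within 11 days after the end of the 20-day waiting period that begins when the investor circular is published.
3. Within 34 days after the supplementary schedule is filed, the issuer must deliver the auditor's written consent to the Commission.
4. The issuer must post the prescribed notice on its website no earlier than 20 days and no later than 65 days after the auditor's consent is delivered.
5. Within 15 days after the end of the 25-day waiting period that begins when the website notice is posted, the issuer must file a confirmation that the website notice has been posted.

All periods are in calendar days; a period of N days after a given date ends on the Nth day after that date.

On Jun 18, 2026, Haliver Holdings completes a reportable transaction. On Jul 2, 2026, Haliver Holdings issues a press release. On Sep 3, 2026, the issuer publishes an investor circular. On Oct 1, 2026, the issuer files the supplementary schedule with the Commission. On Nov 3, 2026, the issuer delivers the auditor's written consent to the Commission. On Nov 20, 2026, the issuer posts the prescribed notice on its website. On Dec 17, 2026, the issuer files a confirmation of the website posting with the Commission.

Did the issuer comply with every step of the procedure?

Step 1: 78 days after Jun 18, 2026 (when the transaction closes) is Sep 4, 2026; done Sep 3, 2026 — timely.
Step 2: 11 days after Sep 23, 2026 (end of the 20-day waiting period, which began when the investor circular is published on Sep 3, 2026) is Oct 4, 2026; Oct 1, 2026 is within that limit.
Step 3: 34 days after Oct 1, 2026 (when the supplementary schedule is filed) is Nov 4, 2026; done Nov 3, 2026 — timely.
Step 4: the window is 20–65 days after Nov 3, 2026 (when the auditor's consent is delivered), so Nov 23, 2026 through Jan 7, 2027; Nov 20, 2026 is 3 days too early.
No need to go further; step 4 was not satisfied.

No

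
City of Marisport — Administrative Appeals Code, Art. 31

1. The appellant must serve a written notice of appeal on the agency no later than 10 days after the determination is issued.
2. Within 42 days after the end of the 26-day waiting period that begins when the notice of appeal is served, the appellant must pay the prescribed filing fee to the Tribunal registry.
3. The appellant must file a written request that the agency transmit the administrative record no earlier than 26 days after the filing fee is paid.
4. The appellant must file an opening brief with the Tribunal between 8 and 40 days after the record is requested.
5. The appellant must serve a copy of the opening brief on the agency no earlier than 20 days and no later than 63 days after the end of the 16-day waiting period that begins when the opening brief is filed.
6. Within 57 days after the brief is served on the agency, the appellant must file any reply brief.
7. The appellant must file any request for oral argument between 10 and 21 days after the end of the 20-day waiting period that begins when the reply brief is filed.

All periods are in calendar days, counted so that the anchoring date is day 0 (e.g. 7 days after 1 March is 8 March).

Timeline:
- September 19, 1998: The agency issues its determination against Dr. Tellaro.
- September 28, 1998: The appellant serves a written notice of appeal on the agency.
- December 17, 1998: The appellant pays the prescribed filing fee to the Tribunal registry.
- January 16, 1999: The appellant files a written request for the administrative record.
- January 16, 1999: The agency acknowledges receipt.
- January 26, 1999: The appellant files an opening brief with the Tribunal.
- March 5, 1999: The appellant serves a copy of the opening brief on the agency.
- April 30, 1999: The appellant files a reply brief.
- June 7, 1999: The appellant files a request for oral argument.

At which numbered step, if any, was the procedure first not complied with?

Step 2

Step 1: 10 days after September 19, 1998 (when the determination is issued) is September 29, 1998; September 28, 1998 is within that limit.
Step 2: 42 days after October 24, 1998 (end of the 26-day waiting period, which began when the notice of appeal is served on September 28, 1998) is December 5, 1998; not done until December 17, 1998, 12 days after the deadline.
The analysis stops there.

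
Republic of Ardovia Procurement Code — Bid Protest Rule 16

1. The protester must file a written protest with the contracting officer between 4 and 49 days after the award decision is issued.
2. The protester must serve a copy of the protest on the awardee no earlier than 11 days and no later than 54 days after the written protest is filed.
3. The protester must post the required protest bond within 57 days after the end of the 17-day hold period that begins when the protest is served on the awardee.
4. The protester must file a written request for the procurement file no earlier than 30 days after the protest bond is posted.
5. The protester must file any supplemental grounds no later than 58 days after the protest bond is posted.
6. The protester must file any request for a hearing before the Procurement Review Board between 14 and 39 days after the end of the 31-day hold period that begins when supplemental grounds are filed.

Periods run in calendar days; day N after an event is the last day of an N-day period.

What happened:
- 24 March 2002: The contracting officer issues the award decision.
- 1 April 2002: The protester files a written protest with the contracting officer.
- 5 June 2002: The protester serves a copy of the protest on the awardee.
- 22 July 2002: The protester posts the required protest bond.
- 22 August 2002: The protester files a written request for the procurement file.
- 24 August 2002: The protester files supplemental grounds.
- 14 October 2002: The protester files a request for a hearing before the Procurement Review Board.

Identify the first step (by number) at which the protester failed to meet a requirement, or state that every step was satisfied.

Step 2

(1) the permitted window runs from 24 March 2002 + 4 = 28 March 2002 to 24 March 2002 + 49 = 12 May 2002; done 1 April 2002, which is between those dates.
(2) the permitted window runs from 1 April 2002 + 11 = 12 April 2002 to 1 April 2002 + 54 = 25 May 2002; done 5 June 2002 — 11 days after the window closed.
Later steps need not be reached.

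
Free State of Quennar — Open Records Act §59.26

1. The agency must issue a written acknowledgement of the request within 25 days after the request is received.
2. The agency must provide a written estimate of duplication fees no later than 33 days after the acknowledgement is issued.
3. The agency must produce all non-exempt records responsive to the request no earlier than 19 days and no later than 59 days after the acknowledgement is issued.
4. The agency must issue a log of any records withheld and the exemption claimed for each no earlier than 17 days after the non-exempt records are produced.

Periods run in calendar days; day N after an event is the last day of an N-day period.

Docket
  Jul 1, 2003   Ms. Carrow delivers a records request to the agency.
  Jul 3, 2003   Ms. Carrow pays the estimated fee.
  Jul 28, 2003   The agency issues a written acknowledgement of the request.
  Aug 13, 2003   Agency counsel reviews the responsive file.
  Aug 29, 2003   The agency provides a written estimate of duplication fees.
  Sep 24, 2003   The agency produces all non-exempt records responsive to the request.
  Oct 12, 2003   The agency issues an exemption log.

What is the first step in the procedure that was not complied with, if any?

Step 1: 25 days after Jul 1, 2003 (when the request is received) is Jul 26, 2003; done Jul 28, 2003 — 2 days late.
The analysis stops there.

Step 1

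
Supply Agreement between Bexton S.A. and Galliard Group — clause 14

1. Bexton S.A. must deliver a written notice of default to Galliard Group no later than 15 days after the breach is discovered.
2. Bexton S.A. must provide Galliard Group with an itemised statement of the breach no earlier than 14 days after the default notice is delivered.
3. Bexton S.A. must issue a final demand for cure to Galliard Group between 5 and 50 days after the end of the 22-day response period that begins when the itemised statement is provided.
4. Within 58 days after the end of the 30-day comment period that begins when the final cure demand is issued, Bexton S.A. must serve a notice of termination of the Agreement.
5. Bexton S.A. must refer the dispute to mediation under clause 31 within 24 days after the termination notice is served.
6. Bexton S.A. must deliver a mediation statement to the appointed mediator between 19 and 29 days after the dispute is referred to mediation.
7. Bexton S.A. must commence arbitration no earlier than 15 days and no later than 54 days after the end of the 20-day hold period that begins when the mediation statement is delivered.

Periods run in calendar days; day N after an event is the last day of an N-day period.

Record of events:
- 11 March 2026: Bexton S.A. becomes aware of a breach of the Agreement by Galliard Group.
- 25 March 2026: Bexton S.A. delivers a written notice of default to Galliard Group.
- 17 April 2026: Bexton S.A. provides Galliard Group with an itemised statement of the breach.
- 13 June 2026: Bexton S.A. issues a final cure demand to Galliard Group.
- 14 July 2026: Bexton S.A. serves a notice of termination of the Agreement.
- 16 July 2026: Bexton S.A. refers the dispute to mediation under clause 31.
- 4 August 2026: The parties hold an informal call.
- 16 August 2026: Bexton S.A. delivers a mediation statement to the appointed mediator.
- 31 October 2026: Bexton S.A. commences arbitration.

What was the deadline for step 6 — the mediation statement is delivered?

Step 6 runs from 16 July 2026, when the dispute is referred to mediation. The window is 19–29 days after 16 July 2026; it closes on 14 August 2026.

14 August 2026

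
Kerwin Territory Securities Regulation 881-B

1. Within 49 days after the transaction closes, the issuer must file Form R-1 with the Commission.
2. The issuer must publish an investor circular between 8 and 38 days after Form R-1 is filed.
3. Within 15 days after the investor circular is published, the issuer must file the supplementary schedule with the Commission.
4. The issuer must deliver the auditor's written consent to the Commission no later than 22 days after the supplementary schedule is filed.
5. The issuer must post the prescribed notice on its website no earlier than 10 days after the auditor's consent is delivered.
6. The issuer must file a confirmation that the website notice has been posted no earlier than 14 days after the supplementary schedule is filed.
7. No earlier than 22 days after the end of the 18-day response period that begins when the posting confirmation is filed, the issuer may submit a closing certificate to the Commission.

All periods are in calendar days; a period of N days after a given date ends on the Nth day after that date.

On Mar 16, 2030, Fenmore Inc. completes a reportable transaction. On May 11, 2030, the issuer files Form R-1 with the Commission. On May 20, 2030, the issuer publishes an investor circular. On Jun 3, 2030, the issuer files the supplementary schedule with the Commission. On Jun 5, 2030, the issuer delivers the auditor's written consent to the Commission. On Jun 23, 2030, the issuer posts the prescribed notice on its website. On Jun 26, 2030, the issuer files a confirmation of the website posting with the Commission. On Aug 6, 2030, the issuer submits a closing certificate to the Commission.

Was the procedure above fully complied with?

Step 1: 49 days after Mar 16, 2030 (when the transaction closes) is May 4, 2030; done May 11, 2030 — 7 days late.

No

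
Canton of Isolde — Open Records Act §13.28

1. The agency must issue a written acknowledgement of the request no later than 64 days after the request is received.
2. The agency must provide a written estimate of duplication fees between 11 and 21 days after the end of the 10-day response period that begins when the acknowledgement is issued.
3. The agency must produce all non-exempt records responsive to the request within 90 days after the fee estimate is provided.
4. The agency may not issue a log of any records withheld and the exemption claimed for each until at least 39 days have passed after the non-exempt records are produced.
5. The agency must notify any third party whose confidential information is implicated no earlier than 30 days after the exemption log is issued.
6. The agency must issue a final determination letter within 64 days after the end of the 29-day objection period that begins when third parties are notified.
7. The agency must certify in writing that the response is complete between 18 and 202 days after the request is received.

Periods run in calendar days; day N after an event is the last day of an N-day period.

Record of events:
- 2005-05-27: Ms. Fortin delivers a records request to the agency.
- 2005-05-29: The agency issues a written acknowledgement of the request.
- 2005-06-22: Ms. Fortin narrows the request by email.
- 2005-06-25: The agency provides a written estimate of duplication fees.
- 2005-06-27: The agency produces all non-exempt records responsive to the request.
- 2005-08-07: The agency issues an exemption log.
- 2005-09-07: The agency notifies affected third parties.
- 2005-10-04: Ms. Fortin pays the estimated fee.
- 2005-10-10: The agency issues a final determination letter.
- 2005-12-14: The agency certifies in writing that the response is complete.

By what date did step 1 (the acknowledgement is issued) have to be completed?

2005-07-30

Step 1 runs from 2005-05-27, when the request is received. 64 days after 2005-05-27 is 2005-07-30.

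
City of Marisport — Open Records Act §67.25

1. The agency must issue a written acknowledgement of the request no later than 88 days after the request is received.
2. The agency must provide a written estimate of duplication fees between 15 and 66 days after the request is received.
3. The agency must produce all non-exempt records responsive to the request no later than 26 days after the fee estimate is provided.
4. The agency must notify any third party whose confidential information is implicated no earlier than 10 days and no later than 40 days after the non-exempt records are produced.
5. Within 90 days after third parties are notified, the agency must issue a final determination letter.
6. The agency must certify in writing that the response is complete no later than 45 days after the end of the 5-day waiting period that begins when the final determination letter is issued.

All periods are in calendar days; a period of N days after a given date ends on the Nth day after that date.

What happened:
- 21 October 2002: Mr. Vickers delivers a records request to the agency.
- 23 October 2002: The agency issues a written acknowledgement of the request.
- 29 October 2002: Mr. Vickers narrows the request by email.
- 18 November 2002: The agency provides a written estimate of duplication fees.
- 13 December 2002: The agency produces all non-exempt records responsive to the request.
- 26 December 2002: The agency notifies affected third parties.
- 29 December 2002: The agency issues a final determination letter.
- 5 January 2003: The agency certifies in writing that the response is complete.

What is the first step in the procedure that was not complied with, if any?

None — every step was satisfied

Step 1: 88 days after 21 October 2002 (when the request is received) is 17 January 2003; 23 October 2002 is within that limit.
Step 2: the window is 15–66 days after 21 October 2002 (when the request is received), so 5 November 2002 through 26 December 2002; done 18 November 2002 — within the window.
Step 3: 26 days after 18 November 2002 (when the fee estimate is provided) is 14 December 2002; 13 December 2002 is within that limit.
Step 4: the window is 10–40 days after 13 December 2002 (when the non-exempt records are produced), so 23 December 2002 through 22 January 2003; 26 December 2002 falls inside that range.
Step 5: 90 days after 26 December 2002 (when third parties are notified) is 26 March 2003; completed 29 December 2002, before the deadline.
Step 6: 45 days after 3 January 2003 (end of the 5-day waiting period, which began when the final determination letter is issued on 29 December 2002) is 17 February 2003; done 5 January 2003 — timely.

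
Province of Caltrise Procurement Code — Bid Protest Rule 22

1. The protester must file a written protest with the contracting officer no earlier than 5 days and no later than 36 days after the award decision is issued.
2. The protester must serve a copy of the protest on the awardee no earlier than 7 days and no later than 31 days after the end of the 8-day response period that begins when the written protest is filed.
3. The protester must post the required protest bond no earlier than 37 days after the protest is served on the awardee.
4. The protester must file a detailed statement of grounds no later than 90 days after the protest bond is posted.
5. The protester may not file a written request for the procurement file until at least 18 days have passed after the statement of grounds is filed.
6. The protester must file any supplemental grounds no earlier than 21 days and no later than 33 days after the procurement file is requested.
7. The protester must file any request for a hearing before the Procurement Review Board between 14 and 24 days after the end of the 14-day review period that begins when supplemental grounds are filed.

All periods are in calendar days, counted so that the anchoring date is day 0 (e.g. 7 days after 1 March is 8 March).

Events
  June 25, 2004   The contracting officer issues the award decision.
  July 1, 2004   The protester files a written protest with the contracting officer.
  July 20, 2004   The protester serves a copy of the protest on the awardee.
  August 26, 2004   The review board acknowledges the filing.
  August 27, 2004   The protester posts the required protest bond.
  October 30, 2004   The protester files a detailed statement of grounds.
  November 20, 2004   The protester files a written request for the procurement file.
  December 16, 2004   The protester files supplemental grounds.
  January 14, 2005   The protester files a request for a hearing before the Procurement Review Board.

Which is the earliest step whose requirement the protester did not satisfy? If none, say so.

Step 1: the window is 5–36 days after June 25, 2004 (when the award decision is issued), so June 30, 2004 through July 31, 2004; done July 1, 2004 — within the window.
Step 2: the window is 7–31 days after July 9, 2004 (end of the 8-day response period, which began when the written protest is filed on July 1, 2004), so July 16, 2004 through August 9, 2004; done July 20, 2004, which is between those dates.
Step 3: the earliest permitted date is 37 days after July 20, 2004 (when the protest is served on the awardee), i.e. August 26, 2004; August 27, 2004 is on or after that date.
Step 4: 90 days after August 27, 2004 (when the protest bond is posted) is November 25, 2004; done October 30, 2004 — timely.
Step 5: the earliest permitted date is 18 days after October 30, 2004 (when the statement of grounds is filed), i.e. November 17, 2004; done November 20, 2004, after the minimum wait.
Step 6: the window is 21–33 days after November 20, 2004 (when the procurement file is requested), so December 11, 2004 through December 23, 2004; done December 16, 2004, which is between those dates.
Step 7: the window is 14–24 days after December 30, 2004 (end of the 14-day review period, which began when supplemental grounds are filed on December 16, 2004), so January 13, 2005 through January 23, 2005; done January 14, 2005, which is between those dates.

None — every step was satisfied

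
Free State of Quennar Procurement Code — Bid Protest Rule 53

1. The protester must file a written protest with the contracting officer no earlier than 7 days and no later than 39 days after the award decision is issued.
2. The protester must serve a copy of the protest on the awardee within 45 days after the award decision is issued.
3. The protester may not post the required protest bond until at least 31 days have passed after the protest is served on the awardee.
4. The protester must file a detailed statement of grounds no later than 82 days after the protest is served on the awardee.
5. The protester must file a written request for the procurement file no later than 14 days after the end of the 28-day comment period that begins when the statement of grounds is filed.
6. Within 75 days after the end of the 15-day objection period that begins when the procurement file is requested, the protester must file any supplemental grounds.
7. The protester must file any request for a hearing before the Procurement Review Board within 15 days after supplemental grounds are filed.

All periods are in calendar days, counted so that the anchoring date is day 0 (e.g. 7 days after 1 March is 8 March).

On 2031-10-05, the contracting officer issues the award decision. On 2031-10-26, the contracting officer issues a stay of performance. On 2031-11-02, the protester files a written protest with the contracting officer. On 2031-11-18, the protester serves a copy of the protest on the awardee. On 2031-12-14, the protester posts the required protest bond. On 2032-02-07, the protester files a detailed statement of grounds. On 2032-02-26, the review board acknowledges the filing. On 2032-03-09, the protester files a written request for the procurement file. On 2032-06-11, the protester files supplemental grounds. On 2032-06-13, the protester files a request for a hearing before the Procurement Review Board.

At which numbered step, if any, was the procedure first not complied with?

Step 1 — 7 and 39 days from 2031-10-05 (when the award decision is issued) are 2031-10-12 and 2031-11-13 respectively; done 2031-11-02 — within the window.
Step 2 — counting 45 days from 2031-10-05 (when the award decision is issued) gives a deadline of 2031-11-19; done 2031-11-18 — timely.
Step 3 — must wait 31 days from 2031-11-18 (when the protest is served on the awardee), so not before 2031-12-19; acted on 2031-12-14, 5 days prematurely.

Step 3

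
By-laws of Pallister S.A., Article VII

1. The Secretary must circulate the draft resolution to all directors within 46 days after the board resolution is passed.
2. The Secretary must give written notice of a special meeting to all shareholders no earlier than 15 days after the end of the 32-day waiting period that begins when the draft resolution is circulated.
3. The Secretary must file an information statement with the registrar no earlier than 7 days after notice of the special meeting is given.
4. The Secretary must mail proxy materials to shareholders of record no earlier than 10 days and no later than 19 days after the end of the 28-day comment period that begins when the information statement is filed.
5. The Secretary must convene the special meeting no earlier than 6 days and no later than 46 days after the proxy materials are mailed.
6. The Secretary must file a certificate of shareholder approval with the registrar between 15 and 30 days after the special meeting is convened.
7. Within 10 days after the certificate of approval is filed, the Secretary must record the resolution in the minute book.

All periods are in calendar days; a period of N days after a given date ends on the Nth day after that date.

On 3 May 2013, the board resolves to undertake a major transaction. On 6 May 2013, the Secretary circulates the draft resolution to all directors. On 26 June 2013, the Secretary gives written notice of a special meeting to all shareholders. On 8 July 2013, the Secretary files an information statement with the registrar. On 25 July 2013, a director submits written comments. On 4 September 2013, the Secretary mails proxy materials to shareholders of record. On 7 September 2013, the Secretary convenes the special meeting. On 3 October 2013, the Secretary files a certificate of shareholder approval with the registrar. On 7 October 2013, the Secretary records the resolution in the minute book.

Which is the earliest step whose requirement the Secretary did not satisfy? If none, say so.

Step 4

Step 1 — counting 46 days from 3 May 2013 (when the board resolution is passed) gives a deadline of 18 June 2013; completed 6 May 2013, before the deadline.
Step 2 — must wait 15 days from 7 June 2013 (end of the 32-day waiting period, which began when the draft resolution is circulated on 6 May 2013), so not before 22 June 2013; 26 June 2013 is on or after that date.
Step 3 — must wait 7 days from 26 June 2013 (when notice of the special meeting is given), so not before 3 July 2013; done 8 July 2013, after the minimum wait.
Step 4 — 10 and 19 days from 5 August 2013 (end of the 28-day comment period, which began when the information statement is filed on 8 July 2013) are 15 August 2013 and 24 August 2013 respectively; 4 September 2013 is 11 days past the end of the window.
The analysis stops there.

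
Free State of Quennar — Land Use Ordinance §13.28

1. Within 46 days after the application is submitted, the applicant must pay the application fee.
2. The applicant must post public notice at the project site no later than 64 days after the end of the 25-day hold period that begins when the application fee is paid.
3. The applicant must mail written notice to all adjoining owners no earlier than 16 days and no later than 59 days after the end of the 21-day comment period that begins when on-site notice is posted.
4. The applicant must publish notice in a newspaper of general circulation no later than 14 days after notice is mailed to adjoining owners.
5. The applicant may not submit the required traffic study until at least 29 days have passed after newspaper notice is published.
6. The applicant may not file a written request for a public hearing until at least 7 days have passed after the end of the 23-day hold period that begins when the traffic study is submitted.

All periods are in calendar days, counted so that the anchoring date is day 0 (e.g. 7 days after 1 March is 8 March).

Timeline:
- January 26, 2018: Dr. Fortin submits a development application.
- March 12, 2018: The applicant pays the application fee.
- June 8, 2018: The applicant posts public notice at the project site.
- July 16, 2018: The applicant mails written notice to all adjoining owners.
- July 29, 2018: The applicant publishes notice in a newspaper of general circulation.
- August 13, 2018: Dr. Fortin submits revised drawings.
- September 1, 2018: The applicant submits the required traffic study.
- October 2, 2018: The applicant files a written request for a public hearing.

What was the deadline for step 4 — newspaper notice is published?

Step 4 runs from July 16, 2018, when notice is mailed to adjoining owners. 14 days after July 16, 2018 is July 30, 2018.

July 30, 2018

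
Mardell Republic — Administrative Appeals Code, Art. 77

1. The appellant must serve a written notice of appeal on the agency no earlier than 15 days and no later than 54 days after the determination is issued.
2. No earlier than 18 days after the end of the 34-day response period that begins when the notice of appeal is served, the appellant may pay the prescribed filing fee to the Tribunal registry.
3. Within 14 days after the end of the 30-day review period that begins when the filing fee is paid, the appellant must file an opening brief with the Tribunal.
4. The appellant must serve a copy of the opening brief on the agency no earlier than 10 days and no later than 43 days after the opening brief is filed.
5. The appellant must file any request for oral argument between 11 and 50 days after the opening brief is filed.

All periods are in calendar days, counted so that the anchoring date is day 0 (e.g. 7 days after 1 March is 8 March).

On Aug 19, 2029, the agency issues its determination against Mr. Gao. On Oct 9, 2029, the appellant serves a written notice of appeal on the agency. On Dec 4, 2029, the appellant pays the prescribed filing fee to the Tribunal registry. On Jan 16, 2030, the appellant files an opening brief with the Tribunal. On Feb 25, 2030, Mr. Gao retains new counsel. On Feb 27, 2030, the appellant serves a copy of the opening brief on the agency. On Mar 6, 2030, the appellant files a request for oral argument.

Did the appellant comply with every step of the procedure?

Step 1 — 15 and 54 days from Aug 19, 2029 (when the determination is issued) are Sep 3, 2029 and Oct 12, 2029 respectively; done Oct 9, 2029, which is between those dates.
Step 2 — must wait 18 days from Nov 12, 2029 (end of the 34-day response period, which began when the notice of appeal is served on Oct 9, 2029), so not before Nov 30, 2029; Dec 4, 2029 is on or after that date.
Step 3 — counting 14 days from Jan 3, 2030 (end of the 30-day review period, which began when the filing fee is paid on Dec 4, 2029) gives a deadline of Jan 17, 2030; done Jan 16, 2030 — timely.
Step 4 — 10 and 43 days from Jan 16, 2030 (when the opening brief is filed) are Jan 26, 2030 and Feb 28, 2030 respectively; done Feb 27, 2030, which is between those dates.
Step 5 — 11 and 50 days from Jan 16, 2030 (when the opening brief is filed) are Jan 27, 2030 and Mar 7, 2030 respectively; Mar 6, 2030 falls inside that range.

Yes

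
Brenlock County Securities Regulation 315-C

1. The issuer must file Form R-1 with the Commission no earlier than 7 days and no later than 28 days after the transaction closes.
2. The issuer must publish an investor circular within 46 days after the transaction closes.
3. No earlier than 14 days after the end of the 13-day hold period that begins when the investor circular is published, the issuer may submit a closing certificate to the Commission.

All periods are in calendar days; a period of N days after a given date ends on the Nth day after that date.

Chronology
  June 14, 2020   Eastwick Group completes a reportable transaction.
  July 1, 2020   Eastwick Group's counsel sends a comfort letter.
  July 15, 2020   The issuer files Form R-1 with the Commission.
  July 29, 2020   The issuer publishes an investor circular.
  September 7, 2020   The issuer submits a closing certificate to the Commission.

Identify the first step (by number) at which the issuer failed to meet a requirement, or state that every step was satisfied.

Step 1

Step 1 — 7 and 28 days from June 14, 2020 (when the transaction closes) are June 21, 2020 and July 12, 2020 respectively; done July 15, 2020 — 3 days after the window closed.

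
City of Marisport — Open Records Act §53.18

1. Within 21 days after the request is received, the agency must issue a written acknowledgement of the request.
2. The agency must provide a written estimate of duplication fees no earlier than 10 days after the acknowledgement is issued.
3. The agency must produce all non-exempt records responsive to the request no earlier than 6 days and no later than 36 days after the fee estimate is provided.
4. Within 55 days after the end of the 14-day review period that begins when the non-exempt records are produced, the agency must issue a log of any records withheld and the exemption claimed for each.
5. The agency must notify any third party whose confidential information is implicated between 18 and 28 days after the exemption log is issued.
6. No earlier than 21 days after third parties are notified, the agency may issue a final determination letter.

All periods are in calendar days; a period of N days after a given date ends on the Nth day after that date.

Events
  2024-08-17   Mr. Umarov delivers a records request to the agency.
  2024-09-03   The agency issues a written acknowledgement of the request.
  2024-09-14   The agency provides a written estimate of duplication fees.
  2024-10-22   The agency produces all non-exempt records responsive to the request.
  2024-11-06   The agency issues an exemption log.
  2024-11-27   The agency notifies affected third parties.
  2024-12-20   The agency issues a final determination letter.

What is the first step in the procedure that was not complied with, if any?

(1) due by 2024-08-17 + 21 days = 2024-09-07; completed 2024-09-03, before the deadline.
(2) permitted from 2024-09-03 + 10 days = 2024-09-13 onward; done 2024-09-14 — permitted.
(3) the permitted window runs from 2024-09-14 + 6 = 2024-09-20 to 2024-09-14 + 36 = 2024-10-20; 2024-10-22 is 2 days past the end of the window.
No need to go further; step 3 was not satisfied.

Step 3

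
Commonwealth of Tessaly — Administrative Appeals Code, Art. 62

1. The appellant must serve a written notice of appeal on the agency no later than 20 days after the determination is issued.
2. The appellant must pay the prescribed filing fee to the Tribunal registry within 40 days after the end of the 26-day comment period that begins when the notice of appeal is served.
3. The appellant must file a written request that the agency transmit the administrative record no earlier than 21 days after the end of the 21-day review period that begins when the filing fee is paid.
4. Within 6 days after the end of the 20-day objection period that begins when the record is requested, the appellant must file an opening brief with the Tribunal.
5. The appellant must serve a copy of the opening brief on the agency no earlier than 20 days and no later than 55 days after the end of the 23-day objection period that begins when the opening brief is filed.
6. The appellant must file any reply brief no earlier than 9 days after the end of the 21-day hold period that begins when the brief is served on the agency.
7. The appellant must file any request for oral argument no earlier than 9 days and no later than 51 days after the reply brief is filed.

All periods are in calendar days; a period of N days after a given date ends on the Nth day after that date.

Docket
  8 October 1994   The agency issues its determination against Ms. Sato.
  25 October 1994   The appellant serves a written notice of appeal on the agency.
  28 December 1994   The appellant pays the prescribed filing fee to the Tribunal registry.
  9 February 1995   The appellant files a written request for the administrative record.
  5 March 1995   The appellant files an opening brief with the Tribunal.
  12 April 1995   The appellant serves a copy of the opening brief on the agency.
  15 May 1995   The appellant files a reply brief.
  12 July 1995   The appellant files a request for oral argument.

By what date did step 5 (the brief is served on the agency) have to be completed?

The opening brief is filed on 5 March 1995; the 23-day objection period therefore ends 28 March 1995, and step 5 runs from that date. The window is 20–55 days after 28 March 1995; it closes on 22 May 1995.

22 May 1995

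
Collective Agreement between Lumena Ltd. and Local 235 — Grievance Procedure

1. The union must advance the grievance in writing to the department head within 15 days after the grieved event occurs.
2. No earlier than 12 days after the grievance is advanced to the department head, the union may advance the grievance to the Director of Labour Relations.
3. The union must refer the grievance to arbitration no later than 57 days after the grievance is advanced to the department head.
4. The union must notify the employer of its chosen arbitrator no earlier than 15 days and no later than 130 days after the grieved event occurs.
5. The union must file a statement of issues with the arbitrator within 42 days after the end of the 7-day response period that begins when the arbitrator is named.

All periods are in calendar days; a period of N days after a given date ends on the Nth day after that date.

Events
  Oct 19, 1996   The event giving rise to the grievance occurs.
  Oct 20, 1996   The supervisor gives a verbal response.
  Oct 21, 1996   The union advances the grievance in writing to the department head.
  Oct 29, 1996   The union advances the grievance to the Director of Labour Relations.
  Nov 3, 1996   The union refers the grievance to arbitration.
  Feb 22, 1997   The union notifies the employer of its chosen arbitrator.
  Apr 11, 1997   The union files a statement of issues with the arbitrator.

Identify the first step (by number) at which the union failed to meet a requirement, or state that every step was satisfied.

Step 1 — counting 15 days from Oct 19, 1996 (when the grieved event occurs) gives a deadline of Nov 3, 1996; done Oct 21, 1996 — timely.
Step 2 — must wait 12 days from Oct 21, 1996 (when the grievance is advanced to the department head), so not before Nov 2, 1996; done Oct 29, 1996 — 4 days too early.

Step 2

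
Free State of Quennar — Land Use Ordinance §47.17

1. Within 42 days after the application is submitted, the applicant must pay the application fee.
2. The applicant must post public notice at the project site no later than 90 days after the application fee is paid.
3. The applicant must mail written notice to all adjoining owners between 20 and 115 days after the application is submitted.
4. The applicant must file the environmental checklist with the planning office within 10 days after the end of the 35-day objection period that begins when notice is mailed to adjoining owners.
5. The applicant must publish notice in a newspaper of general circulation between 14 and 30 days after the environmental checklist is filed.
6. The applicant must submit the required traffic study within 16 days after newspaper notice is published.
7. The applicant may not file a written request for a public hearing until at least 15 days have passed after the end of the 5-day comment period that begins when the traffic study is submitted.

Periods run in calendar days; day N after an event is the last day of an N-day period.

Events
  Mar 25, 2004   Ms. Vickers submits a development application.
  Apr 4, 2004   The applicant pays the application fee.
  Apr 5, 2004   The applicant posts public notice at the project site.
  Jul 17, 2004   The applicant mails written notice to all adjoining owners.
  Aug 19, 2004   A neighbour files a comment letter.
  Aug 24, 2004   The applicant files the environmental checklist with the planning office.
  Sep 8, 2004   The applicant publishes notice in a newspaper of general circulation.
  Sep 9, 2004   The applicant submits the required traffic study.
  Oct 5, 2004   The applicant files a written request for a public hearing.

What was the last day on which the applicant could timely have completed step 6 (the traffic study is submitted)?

Step 6 runs from Sep 8, 2004, when newspaper notice is published. 16 days after Sep 8, 2004 is Sep 24, 2004.

Sep 24, 2004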